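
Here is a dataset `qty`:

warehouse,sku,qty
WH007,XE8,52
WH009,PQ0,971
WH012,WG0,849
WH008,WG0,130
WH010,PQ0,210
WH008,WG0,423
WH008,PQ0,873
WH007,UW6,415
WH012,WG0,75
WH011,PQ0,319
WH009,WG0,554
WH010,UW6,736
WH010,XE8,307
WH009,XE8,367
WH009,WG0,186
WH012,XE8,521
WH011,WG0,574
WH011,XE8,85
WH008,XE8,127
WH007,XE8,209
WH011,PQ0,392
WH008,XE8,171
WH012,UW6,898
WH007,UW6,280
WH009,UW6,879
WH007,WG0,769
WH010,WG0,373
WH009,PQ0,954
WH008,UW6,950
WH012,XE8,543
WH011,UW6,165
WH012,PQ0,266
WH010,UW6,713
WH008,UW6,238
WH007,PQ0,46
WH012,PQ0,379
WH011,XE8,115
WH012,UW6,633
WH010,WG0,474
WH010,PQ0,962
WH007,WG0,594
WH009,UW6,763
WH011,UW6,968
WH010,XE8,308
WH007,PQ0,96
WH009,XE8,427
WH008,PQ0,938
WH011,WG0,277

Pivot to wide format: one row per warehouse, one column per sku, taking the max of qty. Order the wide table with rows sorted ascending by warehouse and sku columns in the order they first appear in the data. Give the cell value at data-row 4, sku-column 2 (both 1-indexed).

With rows sorted ascending by warehouse, row 4 is warehouse=WH010. sku columns in first-appearance order: XE8, PQ0, WG0, UW6; column 2 is PQ0.
Long rows with warehouse=WH010, sku=PQ0: max(210, 962) = 962.

962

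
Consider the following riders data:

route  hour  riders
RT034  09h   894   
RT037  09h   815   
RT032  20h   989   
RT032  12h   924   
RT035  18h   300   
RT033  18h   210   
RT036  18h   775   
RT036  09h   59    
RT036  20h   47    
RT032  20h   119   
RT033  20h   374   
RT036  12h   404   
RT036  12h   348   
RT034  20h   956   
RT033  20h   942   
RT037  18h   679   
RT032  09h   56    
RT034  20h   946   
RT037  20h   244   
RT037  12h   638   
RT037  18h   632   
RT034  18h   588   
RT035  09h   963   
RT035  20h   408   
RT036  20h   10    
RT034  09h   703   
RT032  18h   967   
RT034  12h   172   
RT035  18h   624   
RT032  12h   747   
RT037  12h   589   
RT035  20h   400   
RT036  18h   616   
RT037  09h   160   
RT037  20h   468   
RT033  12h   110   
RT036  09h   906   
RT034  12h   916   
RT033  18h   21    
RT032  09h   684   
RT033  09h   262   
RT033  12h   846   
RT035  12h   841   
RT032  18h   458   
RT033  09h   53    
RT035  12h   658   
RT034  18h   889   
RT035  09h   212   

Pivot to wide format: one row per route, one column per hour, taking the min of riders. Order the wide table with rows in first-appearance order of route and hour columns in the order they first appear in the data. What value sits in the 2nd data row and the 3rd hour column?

With rows in first-appearance order of route, row 2 is route=RT037. hour columns in first-appearance order: 09h, 20h, 12h, 18h; column 3 is 12h.
Long rows with route=RT037, hour=12h: min(638, 589) = 589.

589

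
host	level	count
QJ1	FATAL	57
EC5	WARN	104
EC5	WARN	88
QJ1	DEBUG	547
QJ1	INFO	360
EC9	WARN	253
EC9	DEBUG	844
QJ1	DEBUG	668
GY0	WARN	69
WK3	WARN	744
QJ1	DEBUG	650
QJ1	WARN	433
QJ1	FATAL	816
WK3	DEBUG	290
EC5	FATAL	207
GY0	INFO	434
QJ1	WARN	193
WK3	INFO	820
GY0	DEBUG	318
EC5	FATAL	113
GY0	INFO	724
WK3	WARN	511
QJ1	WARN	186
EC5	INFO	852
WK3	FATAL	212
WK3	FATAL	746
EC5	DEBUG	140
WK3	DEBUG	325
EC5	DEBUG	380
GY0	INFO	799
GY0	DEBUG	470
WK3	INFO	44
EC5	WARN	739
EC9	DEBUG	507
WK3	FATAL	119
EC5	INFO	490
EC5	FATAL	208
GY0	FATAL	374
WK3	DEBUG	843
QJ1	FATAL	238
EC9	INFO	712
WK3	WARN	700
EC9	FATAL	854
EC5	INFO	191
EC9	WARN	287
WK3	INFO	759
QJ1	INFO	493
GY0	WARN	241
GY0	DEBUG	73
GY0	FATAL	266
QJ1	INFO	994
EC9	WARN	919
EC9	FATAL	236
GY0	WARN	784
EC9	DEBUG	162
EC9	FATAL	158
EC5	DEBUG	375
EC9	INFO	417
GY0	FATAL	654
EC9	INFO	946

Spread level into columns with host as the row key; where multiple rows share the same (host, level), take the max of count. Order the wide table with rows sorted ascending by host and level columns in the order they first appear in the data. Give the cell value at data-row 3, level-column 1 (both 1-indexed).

654

With rows sorted ascending by host, row 3 is host=GY0. level columns in first-appearance order: FATAL, WARN, DEBUG, INFO; column 1 is FATAL.
Long rows with host=GY0, level=FATAL: max(374, 266, 654) = 654.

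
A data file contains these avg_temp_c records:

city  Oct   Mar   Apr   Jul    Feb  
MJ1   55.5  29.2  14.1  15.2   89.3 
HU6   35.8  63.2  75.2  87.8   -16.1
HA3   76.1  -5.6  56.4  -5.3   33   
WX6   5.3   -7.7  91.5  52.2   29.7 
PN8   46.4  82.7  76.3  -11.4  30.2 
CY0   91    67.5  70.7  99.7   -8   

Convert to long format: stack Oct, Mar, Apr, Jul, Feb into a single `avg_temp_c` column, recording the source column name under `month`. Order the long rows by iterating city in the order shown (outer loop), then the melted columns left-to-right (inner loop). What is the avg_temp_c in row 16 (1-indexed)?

30 rows total (6 × 5). Row 16: index ⌊(16-1)/5⌋ = 3 into city → WX6; (16-1) mod 5 = 0 into the melted columns → Oct.
So row 16 is (WX6, Oct, 5.3); avg_temp_c = 5.3.

5.3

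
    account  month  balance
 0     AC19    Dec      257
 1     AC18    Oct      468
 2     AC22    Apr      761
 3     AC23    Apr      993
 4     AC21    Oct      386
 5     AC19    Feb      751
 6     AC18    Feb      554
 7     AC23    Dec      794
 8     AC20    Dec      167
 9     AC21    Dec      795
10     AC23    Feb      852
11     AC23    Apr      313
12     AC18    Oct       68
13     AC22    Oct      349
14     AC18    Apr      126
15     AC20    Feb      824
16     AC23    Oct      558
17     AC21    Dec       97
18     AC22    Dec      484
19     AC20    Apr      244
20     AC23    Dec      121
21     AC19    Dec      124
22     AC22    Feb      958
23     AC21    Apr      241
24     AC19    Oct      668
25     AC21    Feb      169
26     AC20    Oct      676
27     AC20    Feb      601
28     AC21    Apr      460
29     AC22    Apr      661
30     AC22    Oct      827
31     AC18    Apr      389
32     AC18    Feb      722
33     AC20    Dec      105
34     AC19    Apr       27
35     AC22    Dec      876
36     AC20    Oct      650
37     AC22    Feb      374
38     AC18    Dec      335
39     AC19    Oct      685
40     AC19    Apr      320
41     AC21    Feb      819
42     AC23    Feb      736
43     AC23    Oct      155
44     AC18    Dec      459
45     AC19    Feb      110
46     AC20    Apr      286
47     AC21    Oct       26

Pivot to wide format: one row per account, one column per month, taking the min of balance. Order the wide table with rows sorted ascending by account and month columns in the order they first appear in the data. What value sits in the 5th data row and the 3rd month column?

661

With rows sorted ascending by account, row 5 is account=AC22. month columns in first-appearance order: Dec, Oct, Apr, Feb; column 3 is Apr.
Long rows with account=AC22, month=Apr: min(761, 661) = 661.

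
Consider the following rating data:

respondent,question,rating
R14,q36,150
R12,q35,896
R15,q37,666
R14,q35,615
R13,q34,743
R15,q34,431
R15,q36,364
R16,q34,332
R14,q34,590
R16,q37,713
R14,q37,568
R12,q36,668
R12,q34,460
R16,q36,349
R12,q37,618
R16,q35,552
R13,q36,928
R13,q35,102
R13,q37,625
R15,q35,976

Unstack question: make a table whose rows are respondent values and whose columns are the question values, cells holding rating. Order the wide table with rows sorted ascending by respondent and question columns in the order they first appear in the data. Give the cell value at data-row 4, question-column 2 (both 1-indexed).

With rows sorted ascending by respondent, row 4 is respondent=R15. question columns in first-appearance order: q36, q35, q37, q34; column 2 is q35.
Long rows with respondent=R15, question=q35: rating = 976.

976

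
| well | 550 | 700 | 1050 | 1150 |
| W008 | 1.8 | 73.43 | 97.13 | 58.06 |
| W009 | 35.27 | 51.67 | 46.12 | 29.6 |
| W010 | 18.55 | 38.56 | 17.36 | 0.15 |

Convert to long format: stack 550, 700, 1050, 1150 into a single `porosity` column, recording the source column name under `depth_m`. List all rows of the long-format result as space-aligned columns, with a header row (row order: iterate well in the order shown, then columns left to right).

well  depth_m  porosity
W008  550      1.8     
W008  700      73.43   
W008  1050     97.13   
W008  1150     58.06   
W009  550      35.27   
W009  700      51.67   
W009  1050     46.12   
W009  1150     29.6    
W010  550      18.55   
W010  700      38.56   
W010  1050     17.36   
W010  1150     0.15    

Each (well, column) pair becomes one row: 3 × 4 = 12 rows.
For example, (W008, 550) → porosity=1.8.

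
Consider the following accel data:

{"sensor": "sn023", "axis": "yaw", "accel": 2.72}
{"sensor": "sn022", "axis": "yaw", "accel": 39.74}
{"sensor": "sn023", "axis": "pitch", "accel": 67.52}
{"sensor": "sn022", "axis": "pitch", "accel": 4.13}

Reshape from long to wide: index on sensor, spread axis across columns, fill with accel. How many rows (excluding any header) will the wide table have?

2

2 distinct sensor values → 2 rows.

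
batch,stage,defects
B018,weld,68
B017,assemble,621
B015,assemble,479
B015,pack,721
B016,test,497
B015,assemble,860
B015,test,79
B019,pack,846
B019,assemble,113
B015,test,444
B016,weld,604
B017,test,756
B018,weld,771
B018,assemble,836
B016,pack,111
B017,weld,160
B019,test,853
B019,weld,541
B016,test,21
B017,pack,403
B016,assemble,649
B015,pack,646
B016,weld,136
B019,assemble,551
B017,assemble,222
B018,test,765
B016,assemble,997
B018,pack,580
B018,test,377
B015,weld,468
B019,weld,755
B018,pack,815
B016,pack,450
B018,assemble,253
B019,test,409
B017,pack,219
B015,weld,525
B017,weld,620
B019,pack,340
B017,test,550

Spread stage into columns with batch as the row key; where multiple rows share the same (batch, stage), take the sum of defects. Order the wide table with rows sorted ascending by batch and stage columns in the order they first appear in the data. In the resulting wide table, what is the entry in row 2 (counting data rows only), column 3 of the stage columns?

With rows sorted ascending by batch, row 2 is batch=B016. stage columns in first-appearance order: weld, assemble, pack, test; column 3 is pack.
Long rows with batch=B016, stage=pack: 111 + 450 = 561.

561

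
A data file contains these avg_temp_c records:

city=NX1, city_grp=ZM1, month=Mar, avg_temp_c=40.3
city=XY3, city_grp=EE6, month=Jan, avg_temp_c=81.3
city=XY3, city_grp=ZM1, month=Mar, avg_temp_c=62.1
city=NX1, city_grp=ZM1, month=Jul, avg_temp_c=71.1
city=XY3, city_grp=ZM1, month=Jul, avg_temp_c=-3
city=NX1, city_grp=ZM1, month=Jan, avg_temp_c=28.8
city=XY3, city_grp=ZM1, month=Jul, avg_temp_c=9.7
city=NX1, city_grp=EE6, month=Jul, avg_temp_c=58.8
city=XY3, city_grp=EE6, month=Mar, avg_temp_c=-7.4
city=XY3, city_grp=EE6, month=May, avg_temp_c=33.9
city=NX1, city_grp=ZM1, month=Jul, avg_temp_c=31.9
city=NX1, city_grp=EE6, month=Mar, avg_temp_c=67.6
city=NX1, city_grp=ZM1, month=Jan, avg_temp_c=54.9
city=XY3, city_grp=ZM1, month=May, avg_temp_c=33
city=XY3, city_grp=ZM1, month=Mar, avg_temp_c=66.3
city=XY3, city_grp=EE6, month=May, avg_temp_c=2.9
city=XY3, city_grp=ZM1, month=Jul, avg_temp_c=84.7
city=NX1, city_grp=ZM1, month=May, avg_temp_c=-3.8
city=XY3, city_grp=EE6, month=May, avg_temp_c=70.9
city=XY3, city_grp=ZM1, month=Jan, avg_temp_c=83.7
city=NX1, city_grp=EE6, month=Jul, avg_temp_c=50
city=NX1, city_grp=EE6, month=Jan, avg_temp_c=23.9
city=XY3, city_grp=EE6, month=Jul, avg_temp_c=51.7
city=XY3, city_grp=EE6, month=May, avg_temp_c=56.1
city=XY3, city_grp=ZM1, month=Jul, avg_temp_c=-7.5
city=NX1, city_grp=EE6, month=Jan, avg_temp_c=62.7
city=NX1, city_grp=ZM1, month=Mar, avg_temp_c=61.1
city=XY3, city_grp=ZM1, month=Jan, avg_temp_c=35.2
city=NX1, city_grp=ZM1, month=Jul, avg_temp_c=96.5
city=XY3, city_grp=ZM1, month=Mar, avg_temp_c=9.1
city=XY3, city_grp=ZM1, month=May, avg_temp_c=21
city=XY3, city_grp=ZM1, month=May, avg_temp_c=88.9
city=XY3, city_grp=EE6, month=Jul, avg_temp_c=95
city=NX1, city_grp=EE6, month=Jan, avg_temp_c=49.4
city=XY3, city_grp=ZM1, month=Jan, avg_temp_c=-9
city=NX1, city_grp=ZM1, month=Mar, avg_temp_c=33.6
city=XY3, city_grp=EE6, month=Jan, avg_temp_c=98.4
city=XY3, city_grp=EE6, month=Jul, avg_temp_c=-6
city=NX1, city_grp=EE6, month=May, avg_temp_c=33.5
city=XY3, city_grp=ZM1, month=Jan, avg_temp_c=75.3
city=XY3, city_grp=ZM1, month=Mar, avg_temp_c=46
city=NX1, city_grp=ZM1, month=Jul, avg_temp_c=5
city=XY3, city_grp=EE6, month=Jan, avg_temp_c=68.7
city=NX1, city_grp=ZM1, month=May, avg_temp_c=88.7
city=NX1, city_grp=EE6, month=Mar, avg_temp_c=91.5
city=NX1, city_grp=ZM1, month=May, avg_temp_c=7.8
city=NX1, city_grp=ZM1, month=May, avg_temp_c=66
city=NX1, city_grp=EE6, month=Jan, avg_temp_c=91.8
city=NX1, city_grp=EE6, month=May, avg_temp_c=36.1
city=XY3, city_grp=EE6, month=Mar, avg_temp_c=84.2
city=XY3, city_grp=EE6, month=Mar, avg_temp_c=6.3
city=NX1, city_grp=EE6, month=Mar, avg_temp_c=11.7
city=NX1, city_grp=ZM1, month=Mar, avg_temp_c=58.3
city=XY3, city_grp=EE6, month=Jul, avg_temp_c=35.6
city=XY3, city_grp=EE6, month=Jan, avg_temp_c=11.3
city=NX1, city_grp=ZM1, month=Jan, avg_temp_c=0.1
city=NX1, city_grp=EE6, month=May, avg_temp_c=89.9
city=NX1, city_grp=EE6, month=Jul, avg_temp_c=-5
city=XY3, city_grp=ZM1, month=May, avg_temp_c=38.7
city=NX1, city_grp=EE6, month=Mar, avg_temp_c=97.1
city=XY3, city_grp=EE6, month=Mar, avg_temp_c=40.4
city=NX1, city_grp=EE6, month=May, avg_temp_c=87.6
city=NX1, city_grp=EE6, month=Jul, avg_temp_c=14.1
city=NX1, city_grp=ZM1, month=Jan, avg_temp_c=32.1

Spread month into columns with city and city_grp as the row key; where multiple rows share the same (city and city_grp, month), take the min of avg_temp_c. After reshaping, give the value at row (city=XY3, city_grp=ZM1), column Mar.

9.1

Rows with city=XY3, city_grp=ZM1 and month=Mar: avg_temp_c values are 62.1, 66.3, 9.1, 46.
min(62.1, 66.3, 9.1, 46) = 9.1.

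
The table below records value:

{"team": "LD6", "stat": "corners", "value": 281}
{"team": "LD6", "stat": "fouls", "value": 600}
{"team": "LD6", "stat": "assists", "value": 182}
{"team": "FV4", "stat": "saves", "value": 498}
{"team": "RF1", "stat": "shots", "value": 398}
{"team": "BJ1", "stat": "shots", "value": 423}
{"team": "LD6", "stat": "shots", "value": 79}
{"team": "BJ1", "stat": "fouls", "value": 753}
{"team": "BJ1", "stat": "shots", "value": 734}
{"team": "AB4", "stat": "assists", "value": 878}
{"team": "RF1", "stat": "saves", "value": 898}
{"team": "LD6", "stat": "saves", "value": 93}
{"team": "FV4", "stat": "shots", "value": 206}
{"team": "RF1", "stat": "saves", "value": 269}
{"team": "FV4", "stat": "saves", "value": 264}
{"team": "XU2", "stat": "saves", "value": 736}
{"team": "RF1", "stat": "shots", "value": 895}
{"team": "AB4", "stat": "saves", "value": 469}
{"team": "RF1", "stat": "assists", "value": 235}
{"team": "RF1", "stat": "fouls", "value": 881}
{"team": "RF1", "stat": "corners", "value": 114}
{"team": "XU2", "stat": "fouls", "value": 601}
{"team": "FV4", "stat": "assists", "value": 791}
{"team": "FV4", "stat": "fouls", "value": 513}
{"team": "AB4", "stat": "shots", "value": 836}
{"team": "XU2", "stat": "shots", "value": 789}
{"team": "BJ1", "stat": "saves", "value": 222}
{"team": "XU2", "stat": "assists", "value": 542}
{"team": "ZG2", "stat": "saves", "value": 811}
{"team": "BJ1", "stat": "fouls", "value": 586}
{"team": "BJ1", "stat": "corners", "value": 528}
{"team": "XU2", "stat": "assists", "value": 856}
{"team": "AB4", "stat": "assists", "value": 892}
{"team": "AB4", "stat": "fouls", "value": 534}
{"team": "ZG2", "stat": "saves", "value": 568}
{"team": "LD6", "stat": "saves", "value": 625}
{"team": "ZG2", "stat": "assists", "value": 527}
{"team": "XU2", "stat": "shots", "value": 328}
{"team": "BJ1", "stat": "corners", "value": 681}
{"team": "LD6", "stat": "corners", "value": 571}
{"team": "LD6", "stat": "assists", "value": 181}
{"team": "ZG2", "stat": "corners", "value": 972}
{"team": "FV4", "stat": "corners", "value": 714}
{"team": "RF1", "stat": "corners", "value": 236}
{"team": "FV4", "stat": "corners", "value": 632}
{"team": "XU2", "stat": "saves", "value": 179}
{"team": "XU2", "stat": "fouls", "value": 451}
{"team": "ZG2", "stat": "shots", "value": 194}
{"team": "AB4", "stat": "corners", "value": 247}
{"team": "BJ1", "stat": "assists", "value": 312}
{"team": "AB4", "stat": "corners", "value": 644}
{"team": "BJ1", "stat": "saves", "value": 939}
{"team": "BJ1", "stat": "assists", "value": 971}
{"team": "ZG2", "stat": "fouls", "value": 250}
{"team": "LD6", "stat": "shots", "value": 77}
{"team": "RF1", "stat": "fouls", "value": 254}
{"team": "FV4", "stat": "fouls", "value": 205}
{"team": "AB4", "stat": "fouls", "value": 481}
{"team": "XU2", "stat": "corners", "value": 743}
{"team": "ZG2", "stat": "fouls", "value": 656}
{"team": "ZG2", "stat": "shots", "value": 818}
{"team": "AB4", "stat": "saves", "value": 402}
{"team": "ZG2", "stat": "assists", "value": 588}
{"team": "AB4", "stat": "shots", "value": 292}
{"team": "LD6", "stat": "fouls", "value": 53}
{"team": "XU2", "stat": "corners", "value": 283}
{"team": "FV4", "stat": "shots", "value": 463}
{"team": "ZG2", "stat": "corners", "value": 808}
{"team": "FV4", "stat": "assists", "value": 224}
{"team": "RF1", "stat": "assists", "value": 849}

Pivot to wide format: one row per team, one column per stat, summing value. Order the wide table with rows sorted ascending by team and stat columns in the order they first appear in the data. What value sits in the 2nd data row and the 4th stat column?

With rows sorted ascending by team, row 2 is team=BJ1. stat columns in first-appearance order: corners, fouls, assists, saves, shots; column 4 is saves.
Long rows with team=BJ1, stat=saves: 222 + 939 = 1161.

1161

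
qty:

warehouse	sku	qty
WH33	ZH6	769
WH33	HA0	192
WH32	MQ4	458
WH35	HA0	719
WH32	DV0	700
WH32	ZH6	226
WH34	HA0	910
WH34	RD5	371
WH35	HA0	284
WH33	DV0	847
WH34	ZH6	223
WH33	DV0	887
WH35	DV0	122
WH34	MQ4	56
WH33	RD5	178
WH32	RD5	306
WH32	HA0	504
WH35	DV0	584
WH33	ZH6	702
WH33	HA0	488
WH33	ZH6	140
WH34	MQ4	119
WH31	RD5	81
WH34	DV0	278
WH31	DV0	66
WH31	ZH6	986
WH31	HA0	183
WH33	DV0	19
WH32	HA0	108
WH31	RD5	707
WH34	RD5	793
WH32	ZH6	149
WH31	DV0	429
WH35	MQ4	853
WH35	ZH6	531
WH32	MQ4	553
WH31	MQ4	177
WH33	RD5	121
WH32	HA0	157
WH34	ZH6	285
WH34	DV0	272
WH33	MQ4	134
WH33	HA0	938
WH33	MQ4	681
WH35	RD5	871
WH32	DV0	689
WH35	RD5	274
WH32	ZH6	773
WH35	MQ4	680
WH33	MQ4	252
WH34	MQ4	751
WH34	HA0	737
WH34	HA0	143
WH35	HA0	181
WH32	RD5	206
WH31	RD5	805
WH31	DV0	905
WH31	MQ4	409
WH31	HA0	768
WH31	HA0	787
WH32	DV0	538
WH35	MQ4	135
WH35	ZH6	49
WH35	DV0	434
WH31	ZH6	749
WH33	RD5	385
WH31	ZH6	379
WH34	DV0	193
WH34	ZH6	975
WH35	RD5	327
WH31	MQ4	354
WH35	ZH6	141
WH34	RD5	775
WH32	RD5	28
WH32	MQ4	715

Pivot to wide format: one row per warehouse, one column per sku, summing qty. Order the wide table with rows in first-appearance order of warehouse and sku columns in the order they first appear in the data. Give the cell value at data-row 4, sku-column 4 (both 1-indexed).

743

With rows in first-appearance order of warehouse, row 4 is warehouse=WH34. sku columns in first-appearance order: ZH6, HA0, MQ4, DV0, RD5; column 4 is DV0.
Long rows with warehouse=WH34, sku=DV0: 278 + 272 + 193 = 743.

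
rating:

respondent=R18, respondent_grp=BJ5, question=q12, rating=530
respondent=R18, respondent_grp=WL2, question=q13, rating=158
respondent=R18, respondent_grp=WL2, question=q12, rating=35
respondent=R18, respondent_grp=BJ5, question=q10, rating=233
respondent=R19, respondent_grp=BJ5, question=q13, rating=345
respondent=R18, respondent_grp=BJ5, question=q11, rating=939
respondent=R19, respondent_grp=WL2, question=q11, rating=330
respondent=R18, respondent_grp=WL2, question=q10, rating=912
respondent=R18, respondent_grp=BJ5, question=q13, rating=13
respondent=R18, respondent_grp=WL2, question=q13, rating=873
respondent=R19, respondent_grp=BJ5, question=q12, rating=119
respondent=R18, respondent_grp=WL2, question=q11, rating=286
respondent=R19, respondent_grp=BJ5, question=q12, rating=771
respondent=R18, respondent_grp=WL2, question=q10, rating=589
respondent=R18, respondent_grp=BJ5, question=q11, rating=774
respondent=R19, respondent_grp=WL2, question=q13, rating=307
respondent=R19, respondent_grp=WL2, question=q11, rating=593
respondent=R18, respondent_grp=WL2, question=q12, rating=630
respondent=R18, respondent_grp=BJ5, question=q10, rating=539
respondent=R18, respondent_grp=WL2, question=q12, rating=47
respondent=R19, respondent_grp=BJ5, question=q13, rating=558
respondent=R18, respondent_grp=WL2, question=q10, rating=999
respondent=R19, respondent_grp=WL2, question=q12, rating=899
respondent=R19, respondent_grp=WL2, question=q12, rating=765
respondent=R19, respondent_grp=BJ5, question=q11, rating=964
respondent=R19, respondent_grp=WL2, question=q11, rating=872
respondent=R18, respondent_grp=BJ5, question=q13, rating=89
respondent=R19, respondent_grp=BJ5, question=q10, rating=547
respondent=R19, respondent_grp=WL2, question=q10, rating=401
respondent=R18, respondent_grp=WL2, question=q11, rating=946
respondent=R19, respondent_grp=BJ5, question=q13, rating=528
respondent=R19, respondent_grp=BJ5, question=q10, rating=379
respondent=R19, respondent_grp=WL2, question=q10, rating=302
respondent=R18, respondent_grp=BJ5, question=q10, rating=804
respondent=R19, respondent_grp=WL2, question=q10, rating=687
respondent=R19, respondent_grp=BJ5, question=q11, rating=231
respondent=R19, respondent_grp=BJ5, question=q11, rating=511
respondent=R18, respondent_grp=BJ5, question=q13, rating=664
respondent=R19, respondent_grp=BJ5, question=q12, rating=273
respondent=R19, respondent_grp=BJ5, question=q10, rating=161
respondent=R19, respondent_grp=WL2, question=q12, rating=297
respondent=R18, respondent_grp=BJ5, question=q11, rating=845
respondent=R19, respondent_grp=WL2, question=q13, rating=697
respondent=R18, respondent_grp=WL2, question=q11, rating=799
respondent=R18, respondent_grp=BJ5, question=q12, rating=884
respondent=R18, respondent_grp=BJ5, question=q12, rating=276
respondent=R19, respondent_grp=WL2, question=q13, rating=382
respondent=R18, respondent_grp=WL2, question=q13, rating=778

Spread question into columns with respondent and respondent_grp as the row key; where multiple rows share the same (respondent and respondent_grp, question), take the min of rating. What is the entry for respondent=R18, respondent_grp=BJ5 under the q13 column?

13

Rows with respondent=R18, respondent_grp=BJ5 and question=q13: rating values are 13, 89, 664.
min(13, 89, 664) = 13.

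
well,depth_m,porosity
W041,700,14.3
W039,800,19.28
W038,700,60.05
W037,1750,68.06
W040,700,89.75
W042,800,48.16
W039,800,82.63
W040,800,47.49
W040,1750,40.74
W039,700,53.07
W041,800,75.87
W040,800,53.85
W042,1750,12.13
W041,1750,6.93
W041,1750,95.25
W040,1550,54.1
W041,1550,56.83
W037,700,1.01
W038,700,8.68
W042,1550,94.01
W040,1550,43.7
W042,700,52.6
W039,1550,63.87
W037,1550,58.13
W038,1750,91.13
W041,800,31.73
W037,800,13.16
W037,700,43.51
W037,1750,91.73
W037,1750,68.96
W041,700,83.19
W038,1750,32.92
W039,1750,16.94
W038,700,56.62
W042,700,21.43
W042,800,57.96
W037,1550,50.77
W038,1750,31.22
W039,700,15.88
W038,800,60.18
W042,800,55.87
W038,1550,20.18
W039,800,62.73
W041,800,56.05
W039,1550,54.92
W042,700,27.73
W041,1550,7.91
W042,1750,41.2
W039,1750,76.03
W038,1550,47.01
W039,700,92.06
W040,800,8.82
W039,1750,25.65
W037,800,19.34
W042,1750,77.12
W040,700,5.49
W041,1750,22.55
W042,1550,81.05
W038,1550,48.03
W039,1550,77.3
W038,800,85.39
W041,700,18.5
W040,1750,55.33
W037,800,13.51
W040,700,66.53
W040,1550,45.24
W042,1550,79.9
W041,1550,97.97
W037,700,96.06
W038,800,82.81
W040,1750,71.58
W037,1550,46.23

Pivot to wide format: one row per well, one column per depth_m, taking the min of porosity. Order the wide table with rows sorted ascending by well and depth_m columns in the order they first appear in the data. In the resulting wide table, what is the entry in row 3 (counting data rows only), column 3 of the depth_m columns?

With rows sorted ascending by well, row 3 is well=W039. depth_m columns in first-appearance order: 700, 800, 1750, 1550; column 3 is 1750.
Long rows with well=W039, depth_m=1750: min(16.94, 76.03, 25.65) = 16.94.

16.94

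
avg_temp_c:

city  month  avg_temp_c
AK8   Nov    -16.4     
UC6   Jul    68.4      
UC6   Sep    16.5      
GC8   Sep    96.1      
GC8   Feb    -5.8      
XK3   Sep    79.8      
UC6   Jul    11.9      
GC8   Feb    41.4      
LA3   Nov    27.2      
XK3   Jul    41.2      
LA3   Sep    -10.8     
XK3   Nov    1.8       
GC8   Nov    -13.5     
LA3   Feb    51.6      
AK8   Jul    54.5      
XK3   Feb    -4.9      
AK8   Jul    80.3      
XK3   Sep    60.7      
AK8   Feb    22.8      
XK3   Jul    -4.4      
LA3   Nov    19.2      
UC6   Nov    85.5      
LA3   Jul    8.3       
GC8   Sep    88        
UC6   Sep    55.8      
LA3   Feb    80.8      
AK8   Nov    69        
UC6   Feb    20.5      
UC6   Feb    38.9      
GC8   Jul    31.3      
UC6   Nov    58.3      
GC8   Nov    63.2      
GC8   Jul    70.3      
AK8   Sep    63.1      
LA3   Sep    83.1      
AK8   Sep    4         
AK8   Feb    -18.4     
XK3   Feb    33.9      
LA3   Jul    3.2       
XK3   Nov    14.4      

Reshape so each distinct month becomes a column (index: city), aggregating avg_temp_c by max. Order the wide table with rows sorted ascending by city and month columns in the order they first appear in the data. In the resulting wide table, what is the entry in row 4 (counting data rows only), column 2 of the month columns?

With rows sorted ascending by city, row 4 is city=UC6. month columns in first-appearance order: Nov, Jul, Sep, Feb; column 2 is Jul.
Long rows with city=UC6, month=Jul: max(68.4, 11.9) = 68.4.

68.4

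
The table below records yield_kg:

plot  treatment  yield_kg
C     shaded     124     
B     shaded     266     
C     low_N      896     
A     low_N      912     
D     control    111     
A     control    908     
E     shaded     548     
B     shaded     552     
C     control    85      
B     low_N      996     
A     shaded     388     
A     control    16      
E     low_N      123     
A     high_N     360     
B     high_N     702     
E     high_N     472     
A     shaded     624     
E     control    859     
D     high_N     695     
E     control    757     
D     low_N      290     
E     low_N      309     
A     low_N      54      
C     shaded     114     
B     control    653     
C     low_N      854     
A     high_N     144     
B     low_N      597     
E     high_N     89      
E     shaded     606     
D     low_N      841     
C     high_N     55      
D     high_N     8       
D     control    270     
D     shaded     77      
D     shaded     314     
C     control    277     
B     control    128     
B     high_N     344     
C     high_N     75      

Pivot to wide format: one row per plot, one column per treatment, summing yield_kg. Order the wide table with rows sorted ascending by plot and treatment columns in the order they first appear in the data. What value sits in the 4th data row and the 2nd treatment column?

With rows sorted ascending by plot, row 4 is plot=D. treatment columns in first-appearance order: shaded, low_N, control, high_N; column 2 is low_N.
Long rows with plot=D, treatment=low_N: 290 + 841 = 1131.

1131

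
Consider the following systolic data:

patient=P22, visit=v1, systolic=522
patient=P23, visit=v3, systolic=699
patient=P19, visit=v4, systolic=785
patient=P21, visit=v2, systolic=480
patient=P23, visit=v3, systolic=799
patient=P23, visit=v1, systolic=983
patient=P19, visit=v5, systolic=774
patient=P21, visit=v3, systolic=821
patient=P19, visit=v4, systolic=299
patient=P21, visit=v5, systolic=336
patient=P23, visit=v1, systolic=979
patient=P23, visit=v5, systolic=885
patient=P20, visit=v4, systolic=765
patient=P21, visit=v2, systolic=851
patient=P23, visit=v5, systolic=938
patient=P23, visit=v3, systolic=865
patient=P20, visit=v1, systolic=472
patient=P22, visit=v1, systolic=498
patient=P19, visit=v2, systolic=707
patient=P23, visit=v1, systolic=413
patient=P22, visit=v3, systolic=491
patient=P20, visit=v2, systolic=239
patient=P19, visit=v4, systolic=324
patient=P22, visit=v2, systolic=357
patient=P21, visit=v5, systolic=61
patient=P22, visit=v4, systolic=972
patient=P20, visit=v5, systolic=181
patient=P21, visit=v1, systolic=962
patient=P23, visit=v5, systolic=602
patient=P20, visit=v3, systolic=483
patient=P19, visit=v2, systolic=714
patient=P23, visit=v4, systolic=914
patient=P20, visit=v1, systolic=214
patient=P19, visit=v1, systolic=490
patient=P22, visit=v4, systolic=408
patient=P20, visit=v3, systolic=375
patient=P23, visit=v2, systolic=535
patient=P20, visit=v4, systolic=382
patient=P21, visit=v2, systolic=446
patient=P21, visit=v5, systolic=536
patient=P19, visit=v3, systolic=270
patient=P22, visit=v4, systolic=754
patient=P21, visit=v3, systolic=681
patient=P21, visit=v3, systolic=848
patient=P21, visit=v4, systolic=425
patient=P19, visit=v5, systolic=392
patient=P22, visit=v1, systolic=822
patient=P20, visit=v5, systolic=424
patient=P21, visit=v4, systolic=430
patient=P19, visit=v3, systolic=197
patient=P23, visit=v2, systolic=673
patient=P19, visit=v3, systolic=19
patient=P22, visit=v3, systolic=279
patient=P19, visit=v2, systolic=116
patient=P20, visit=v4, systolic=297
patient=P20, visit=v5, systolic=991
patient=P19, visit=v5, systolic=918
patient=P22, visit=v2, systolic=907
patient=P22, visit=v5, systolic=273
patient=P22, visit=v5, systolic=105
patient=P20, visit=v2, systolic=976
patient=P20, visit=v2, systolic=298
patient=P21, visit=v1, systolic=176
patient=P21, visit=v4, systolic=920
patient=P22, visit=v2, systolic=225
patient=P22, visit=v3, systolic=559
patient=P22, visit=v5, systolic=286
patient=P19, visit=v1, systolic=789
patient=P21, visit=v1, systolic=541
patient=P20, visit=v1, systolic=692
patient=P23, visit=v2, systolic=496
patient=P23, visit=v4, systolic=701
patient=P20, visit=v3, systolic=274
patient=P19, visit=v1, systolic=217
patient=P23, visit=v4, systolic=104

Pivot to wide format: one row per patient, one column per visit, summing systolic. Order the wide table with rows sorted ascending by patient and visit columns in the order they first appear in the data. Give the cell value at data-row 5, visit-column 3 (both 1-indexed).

1719

With rows sorted ascending by patient, row 5 is patient=P23. visit columns in first-appearance order: v1, v3, v4, v2, v5; column 3 is v4.
Long rows with patient=P23, visit=v4: 914 + 701 + 104 = 1719.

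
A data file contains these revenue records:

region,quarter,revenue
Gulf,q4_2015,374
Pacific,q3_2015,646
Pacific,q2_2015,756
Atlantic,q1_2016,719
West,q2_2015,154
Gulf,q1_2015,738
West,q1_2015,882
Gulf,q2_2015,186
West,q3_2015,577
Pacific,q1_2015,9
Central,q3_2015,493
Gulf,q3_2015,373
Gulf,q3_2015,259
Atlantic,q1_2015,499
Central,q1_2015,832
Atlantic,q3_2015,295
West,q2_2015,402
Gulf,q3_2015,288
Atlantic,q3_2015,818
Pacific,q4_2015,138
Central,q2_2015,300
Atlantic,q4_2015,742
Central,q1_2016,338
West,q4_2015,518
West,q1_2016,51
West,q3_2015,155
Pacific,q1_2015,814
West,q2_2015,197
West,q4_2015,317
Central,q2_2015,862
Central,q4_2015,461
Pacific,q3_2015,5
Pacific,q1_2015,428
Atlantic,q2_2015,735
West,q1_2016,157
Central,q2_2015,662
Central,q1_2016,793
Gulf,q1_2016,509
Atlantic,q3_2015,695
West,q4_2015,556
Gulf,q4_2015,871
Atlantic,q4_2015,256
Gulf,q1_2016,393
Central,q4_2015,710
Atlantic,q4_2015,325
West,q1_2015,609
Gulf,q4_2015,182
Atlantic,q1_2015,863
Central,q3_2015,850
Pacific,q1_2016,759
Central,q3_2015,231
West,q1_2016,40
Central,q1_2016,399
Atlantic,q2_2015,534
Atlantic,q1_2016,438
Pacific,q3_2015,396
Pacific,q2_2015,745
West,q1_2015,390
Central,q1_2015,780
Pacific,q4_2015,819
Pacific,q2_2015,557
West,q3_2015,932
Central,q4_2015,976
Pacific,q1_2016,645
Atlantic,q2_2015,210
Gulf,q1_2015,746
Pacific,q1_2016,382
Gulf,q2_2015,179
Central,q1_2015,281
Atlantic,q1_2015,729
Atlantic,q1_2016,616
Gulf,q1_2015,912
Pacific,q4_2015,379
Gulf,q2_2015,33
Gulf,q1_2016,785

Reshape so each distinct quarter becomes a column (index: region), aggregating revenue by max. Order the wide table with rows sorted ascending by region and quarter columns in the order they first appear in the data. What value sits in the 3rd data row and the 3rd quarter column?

186

With rows sorted ascending by region, row 3 is region=Gulf. quarter columns in first-appearance order: q4_2015, q3_2015, q2_2015, q1_2016, q1_2015; column 3 is q2_2015.
Long rows with region=Gulf, quarter=q2_2015: max(186, 179, 33) = 186.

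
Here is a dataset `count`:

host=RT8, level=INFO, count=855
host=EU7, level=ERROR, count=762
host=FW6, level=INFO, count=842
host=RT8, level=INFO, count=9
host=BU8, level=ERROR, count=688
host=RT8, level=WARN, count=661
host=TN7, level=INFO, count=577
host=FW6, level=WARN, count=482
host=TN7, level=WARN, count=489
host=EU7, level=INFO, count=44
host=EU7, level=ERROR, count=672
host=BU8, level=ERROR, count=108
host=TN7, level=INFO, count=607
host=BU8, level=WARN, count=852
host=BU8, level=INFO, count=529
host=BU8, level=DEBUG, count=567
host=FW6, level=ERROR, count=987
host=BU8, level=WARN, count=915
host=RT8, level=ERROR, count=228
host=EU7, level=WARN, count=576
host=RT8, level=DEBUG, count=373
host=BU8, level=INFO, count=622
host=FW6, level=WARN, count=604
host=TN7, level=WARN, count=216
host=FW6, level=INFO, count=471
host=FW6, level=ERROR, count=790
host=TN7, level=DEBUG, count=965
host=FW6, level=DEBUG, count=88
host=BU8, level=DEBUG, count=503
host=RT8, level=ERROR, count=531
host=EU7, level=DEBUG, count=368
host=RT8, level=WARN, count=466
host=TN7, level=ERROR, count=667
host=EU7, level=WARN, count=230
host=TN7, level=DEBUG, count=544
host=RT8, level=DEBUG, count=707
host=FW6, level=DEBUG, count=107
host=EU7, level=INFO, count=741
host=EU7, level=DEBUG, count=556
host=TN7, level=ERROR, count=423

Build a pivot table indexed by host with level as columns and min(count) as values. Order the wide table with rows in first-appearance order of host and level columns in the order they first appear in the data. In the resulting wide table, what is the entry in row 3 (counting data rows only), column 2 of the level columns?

790

With rows in first-appearance order of host, row 3 is host=FW6. level columns in first-appearance order: INFO, ERROR, WARN, DEBUG; column 2 is ERROR.
Long rows with host=FW6, level=ERROR: min(987, 790) = 790.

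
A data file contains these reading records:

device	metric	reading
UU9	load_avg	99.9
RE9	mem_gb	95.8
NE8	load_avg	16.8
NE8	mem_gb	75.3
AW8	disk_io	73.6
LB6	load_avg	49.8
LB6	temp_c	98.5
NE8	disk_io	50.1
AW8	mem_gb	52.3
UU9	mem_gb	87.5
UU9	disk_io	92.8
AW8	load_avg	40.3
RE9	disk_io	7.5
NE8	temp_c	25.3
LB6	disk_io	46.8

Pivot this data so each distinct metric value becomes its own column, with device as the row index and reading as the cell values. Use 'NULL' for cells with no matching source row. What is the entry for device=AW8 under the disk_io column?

73.6

The long row with device=AW8, metric=disk_io has reading=73.6.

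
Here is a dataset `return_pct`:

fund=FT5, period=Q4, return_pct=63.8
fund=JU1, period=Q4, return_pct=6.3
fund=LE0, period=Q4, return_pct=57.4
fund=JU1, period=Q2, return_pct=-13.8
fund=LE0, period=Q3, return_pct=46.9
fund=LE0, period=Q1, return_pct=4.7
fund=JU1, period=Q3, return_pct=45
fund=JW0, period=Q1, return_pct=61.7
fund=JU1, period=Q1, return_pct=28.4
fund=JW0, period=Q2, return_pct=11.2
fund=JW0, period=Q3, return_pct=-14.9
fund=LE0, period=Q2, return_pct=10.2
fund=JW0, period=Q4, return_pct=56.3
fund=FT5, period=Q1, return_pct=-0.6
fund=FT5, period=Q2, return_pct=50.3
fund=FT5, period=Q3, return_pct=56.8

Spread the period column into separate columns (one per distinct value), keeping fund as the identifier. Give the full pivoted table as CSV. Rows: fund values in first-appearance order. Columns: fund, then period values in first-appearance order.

Columns: fund plus the 4 distinct period values (Q4, Q2, Q3, Q1).
For example, row FT5 column Q4 takes return_pct=63.8 from the long row (FT5, Q4).

fund,Q4,Q2,Q3,Q1
FT5,63.8,50.3,56.8,-0.6
JU1,6.3,-13.8,45,28.4
LE0,57.4,10.2,46.9,4.7
JW0,56.3,11.2,-14.9,61.7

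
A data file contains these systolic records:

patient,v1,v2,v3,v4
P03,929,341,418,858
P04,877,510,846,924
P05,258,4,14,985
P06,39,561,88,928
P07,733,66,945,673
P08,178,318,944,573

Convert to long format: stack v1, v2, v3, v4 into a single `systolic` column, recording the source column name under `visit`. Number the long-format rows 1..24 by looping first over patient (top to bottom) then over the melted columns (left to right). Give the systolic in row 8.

924

24 rows total (6 × 4). Row 8: index ⌊(8-1)/4⌋ = 1 into patient → P04; (8-1) mod 4 = 3 into the melted columns → v4.
So row 8 is (P04, v4, 924); systolic = 924.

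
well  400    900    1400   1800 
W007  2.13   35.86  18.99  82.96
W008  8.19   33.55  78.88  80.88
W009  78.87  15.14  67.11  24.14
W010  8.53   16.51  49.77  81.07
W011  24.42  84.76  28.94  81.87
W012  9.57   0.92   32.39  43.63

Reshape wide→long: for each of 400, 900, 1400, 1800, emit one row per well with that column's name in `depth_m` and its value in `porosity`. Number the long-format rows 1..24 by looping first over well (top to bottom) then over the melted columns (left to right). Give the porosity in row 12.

24 rows total (6 × 4). Row 12: index ⌊(12-1)/4⌋ = 2 into well → W009; (12-1) mod 4 = 3 into the melted columns → 1800.
So row 12 is (W009, 1800, 24.14); porosity = 24.14.

24.14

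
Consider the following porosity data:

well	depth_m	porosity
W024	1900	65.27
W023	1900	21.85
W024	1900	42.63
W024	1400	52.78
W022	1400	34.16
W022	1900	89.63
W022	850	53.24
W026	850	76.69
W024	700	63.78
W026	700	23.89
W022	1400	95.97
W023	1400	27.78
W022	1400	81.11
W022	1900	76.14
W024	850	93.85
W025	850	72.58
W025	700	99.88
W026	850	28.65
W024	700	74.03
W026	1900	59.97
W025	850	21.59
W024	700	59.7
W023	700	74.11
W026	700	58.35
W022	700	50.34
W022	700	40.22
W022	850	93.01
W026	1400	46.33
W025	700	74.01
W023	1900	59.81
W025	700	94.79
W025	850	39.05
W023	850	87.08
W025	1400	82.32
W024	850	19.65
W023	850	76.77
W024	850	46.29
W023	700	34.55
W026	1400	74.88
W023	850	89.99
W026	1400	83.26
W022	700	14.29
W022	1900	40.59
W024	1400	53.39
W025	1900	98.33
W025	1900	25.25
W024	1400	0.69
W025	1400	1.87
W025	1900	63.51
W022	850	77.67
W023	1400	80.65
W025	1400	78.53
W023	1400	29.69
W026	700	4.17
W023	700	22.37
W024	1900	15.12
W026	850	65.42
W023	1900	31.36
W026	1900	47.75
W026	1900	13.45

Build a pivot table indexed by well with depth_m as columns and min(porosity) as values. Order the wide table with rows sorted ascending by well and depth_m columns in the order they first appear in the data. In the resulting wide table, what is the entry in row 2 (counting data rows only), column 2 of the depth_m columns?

27.78

With rows sorted ascending by well, row 2 is well=W023. depth_m columns in first-appearance order: 1900, 1400, 850, 700; column 2 is 1400.
Long rows with well=W023, depth_m=1400: min(27.78, 80.65, 29.69) = 27.78.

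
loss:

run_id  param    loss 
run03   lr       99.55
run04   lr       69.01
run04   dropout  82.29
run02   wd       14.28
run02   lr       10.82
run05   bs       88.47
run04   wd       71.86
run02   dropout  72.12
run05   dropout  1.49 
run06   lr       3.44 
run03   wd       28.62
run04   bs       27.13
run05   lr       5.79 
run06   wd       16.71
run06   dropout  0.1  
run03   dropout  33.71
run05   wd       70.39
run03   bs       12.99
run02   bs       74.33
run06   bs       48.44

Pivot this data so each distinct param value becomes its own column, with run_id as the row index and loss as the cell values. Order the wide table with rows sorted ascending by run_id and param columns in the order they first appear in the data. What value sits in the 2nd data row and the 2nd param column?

33.71

With rows sorted ascending by run_id, row 2 is run_id=run03. param columns in first-appearance order: lr, dropout, wd, bs; column 2 is dropout.
Long rows with run_id=run03, param=dropout: loss = 33.71.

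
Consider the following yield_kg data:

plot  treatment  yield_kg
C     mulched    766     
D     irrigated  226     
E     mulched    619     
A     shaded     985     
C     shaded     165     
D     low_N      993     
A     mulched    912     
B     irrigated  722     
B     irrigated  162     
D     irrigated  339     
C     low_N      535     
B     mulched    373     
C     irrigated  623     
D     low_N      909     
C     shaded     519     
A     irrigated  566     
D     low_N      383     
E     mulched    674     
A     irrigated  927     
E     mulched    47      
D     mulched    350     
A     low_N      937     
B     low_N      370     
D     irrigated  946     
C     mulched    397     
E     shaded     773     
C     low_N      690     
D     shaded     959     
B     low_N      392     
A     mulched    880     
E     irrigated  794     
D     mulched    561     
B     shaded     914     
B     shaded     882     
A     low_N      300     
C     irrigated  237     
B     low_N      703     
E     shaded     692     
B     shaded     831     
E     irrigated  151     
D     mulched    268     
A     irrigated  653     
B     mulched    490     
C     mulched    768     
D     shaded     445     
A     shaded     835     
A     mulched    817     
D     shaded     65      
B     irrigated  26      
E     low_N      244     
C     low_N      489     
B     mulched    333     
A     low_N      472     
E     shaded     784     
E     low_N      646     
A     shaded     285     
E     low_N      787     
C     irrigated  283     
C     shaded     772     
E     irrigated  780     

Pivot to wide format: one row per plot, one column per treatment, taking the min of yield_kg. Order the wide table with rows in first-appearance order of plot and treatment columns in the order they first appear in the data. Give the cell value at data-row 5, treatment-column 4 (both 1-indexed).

370

With rows in first-appearance order of plot, row 5 is plot=B. treatment columns in first-appearance order: mulched, irrigated, shaded, low_N; column 4 is low_N.
Long rows with plot=B, treatment=low_N: min(370, 392, 703) = 370.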